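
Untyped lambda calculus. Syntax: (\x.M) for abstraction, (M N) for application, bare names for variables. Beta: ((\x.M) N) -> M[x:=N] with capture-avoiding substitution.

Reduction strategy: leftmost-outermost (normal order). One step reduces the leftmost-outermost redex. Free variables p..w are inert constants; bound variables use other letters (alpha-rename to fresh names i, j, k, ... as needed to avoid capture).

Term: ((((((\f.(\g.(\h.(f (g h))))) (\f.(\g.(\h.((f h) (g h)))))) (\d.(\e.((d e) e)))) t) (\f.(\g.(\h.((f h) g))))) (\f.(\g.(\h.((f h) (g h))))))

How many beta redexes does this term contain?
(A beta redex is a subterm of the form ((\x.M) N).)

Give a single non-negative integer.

Term: ((((((\f.(\g.(\h.(f (g h))))) (\f.(\g.(\h.((f h) (g h)))))) (\d.(\e.((d e) e)))) t) (\f.(\g.(\h.((f h) g))))) (\f.(\g.(\h.((f h) (g h))))))
  Redex: ((\f.(\g.(\h.(f (g h))))) (\f.(\g.(\h.((f h) (g h))))))
Total redexes: 1

Answer: 1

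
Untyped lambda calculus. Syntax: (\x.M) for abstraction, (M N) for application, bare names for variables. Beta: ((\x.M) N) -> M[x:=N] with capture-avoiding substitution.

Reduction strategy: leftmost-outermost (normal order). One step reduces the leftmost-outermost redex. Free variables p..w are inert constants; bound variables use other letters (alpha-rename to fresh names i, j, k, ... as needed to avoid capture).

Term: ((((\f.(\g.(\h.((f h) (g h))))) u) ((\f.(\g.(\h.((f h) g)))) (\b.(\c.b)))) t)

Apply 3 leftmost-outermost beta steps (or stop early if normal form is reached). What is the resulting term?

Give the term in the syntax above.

Answer: ((u t) (((\f.(\g.(\h.((f h) g)))) (\b.(\c.b))) t))

Derivation:
Step 0: ((((\f.(\g.(\h.((f h) (g h))))) u) ((\f.(\g.(\h.((f h) g)))) (\b.(\c.b)))) t)
Step 1: (((\g.(\h.((u h) (g h)))) ((\f.(\g.(\h.((f h) g)))) (\b.(\c.b)))) t)
Step 2: ((\h.((u h) (((\f.(\g.(\h.((f h) g)))) (\b.(\c.b))) h))) t)
Step 3: ((u t) (((\f.(\g.(\h.((f h) g)))) (\b.(\c.b))) t))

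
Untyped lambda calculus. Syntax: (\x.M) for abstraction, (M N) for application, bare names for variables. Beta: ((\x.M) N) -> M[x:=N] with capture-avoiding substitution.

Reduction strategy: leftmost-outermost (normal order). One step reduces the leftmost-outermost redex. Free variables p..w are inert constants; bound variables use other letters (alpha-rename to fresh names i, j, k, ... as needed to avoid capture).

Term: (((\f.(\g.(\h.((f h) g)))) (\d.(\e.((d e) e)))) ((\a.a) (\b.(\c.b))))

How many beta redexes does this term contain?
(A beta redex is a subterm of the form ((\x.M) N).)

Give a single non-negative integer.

Term: (((\f.(\g.(\h.((f h) g)))) (\d.(\e.((d e) e)))) ((\a.a) (\b.(\c.b))))
  Redex: ((\f.(\g.(\h.((f h) g)))) (\d.(\e.((d e) e))))
  Redex: ((\a.a) (\b.(\c.b)))
Total redexes: 2

Answer: 2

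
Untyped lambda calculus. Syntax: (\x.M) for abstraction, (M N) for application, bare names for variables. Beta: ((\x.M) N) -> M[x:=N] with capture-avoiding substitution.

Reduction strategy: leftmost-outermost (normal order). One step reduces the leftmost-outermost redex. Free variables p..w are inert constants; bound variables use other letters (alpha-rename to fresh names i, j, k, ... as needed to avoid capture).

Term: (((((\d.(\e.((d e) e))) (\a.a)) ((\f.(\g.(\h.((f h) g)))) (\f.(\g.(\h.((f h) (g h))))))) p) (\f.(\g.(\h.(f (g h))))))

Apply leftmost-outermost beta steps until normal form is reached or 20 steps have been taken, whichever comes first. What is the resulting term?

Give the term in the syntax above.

Step 0: (((((\d.(\e.((d e) e))) (\a.a)) ((\f.(\g.(\h.((f h) g)))) (\f.(\g.(\h.((f h) (g h))))))) p) (\f.(\g.(\h.(f (g h))))))
Step 1: ((((\e.(((\a.a) e) e)) ((\f.(\g.(\h.((f h) g)))) (\f.(\g.(\h.((f h) (g h))))))) p) (\f.(\g.(\h.(f (g h))))))
Step 2: (((((\a.a) ((\f.(\g.(\h.((f h) g)))) (\f.(\g.(\h.((f h) (g h))))))) ((\f.(\g.(\h.((f h) g)))) (\f.(\g.(\h.((f h) (g h))))))) p) (\f.(\g.(\h.(f (g h))))))
Step 3: (((((\f.(\g.(\h.((f h) g)))) (\f.(\g.(\h.((f h) (g h)))))) ((\f.(\g.(\h.((f h) g)))) (\f.(\g.(\h.((f h) (g h))))))) p) (\f.(\g.(\h.(f (g h))))))
Step 4: ((((\g.(\h.(((\f.(\g.(\h.((f h) (g h))))) h) g))) ((\f.(\g.(\h.((f h) g)))) (\f.(\g.(\h.((f h) (g h))))))) p) (\f.(\g.(\h.(f (g h))))))
Step 5: (((\h.(((\f.(\g.(\h.((f h) (g h))))) h) ((\f.(\g.(\h.((f h) g)))) (\f.(\g.(\h.((f h) (g h)))))))) p) (\f.(\g.(\h.(f (g h))))))
Step 6: ((((\f.(\g.(\h.((f h) (g h))))) p) ((\f.(\g.(\h.((f h) g)))) (\f.(\g.(\h.((f h) (g h))))))) (\f.(\g.(\h.(f (g h))))))
Step 7: (((\g.(\h.((p h) (g h)))) ((\f.(\g.(\h.((f h) g)))) (\f.(\g.(\h.((f h) (g h))))))) (\f.(\g.(\h.(f (g h))))))
Step 8: ((\h.((p h) (((\f.(\g.(\h.((f h) g)))) (\f.(\g.(\h.((f h) (g h)))))) h))) (\f.(\g.(\h.(f (g h))))))
Step 9: ((p (\f.(\g.(\h.(f (g h)))))) (((\f.(\g.(\h.((f h) g)))) (\f.(\g.(\h.((f h) (g h)))))) (\f.(\g.(\h.(f (g h)))))))
Step 10: ((p (\f.(\g.(\h.(f (g h)))))) ((\g.(\h.(((\f.(\g.(\h.((f h) (g h))))) h) g))) (\f.(\g.(\h.(f (g h)))))))
Step 11: ((p (\f.(\g.(\h.(f (g h)))))) (\h.(((\f.(\g.(\h.((f h) (g h))))) h) (\f.(\g.(\h.(f (g h))))))))
Step 12: ((p (\f.(\g.(\h.(f (g h)))))) (\h.((\g.(\i.((h i) (g i)))) (\f.(\g.(\h.(f (g h))))))))
Step 13: ((p (\f.(\g.(\h.(f (g h)))))) (\h.(\i.((h i) ((\f.(\g.(\h.(f (g h))))) i)))))
Step 14: ((p (\f.(\g.(\h.(f (g h)))))) (\h.(\i.((h i) (\g.(\h.(i (g h))))))))

Answer: ((p (\f.(\g.(\h.(f (g h)))))) (\h.(\i.((h i) (\g.(\h.(i (g h))))))))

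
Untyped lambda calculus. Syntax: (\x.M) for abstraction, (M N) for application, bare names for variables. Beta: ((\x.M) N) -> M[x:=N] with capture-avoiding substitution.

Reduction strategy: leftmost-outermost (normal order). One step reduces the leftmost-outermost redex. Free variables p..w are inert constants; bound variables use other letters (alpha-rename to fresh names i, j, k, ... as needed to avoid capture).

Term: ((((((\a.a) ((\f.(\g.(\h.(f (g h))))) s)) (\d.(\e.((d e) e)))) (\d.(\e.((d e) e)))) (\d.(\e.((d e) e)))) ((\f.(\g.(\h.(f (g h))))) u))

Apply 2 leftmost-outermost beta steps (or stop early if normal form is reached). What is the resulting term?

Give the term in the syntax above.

Step 0: ((((((\a.a) ((\f.(\g.(\h.(f (g h))))) s)) (\d.(\e.((d e) e)))) (\d.(\e.((d e) e)))) (\d.(\e.((d e) e)))) ((\f.(\g.(\h.(f (g h))))) u))
Step 1: ((((((\f.(\g.(\h.(f (g h))))) s) (\d.(\e.((d e) e)))) (\d.(\e.((d e) e)))) (\d.(\e.((d e) e)))) ((\f.(\g.(\h.(f (g h))))) u))
Step 2: (((((\g.(\h.(s (g h)))) (\d.(\e.((d e) e)))) (\d.(\e.((d e) e)))) (\d.(\e.((d e) e)))) ((\f.(\g.(\h.(f (g h))))) u))

Answer: (((((\g.(\h.(s (g h)))) (\d.(\e.((d e) e)))) (\d.(\e.((d e) e)))) (\d.(\e.((d e) e)))) ((\f.(\g.(\h.(f (g h))))) u))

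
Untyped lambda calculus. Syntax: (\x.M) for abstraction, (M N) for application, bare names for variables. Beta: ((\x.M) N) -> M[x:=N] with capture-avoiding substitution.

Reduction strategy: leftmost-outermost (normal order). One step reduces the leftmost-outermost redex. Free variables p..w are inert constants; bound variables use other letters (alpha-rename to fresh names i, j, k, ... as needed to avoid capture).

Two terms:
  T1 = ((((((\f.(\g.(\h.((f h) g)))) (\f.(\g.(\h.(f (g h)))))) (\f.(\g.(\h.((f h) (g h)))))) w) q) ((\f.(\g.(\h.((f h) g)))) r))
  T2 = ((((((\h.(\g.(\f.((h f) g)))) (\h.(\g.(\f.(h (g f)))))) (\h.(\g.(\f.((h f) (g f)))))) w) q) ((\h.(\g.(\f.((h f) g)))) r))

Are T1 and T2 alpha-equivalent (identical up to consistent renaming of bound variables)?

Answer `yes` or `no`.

Answer: yes

Derivation:
Term 1: ((((((\f.(\g.(\h.((f h) g)))) (\f.(\g.(\h.(f (g h)))))) (\f.(\g.(\h.((f h) (g h)))))) w) q) ((\f.(\g.(\h.((f h) g)))) r))
Term 2: ((((((\h.(\g.(\f.((h f) g)))) (\h.(\g.(\f.(h (g f)))))) (\h.(\g.(\f.((h f) (g f)))))) w) q) ((\h.(\g.(\f.((h f) g)))) r))
Alpha-equivalence: compare structure up to binder renaming.
Result: True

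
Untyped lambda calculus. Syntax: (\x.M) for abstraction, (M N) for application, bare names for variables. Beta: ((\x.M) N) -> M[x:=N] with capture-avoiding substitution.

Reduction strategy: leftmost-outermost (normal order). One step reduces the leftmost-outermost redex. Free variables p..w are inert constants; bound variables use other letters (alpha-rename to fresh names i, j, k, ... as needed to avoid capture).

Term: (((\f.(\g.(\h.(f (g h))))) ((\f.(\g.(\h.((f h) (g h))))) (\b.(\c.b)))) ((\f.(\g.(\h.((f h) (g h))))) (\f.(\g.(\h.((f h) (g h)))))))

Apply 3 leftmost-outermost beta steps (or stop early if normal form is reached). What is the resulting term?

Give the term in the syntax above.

Answer: (\h.((\g.(\h.(((\b.(\c.b)) h) (g h)))) (((\f.(\g.(\h.((f h) (g h))))) (\f.(\g.(\h.((f h) (g h)))))) h)))

Derivation:
Step 0: (((\f.(\g.(\h.(f (g h))))) ((\f.(\g.(\h.((f h) (g h))))) (\b.(\c.b)))) ((\f.(\g.(\h.((f h) (g h))))) (\f.(\g.(\h.((f h) (g h)))))))
Step 1: ((\g.(\h.(((\f.(\g.(\h.((f h) (g h))))) (\b.(\c.b))) (g h)))) ((\f.(\g.(\h.((f h) (g h))))) (\f.(\g.(\h.((f h) (g h)))))))
Step 2: (\h.(((\f.(\g.(\h.((f h) (g h))))) (\b.(\c.b))) (((\f.(\g.(\h.((f h) (g h))))) (\f.(\g.(\h.((f h) (g h)))))) h)))
Step 3: (\h.((\g.(\h.(((\b.(\c.b)) h) (g h)))) (((\f.(\g.(\h.((f h) (g h))))) (\f.(\g.(\h.((f h) (g h)))))) h)))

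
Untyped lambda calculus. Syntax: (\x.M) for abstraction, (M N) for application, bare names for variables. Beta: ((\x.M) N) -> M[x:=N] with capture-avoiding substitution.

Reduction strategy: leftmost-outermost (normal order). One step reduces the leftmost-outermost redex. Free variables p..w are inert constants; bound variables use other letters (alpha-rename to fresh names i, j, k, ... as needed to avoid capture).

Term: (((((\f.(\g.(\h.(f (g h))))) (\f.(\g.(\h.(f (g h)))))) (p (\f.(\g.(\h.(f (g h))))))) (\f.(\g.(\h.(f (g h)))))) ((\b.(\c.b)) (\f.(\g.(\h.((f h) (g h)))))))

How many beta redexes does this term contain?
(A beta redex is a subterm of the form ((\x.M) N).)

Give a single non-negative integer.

Answer: 2

Derivation:
Term: (((((\f.(\g.(\h.(f (g h))))) (\f.(\g.(\h.(f (g h)))))) (p (\f.(\g.(\h.(f (g h))))))) (\f.(\g.(\h.(f (g h)))))) ((\b.(\c.b)) (\f.(\g.(\h.((f h) (g h)))))))
  Redex: ((\f.(\g.(\h.(f (g h))))) (\f.(\g.(\h.(f (g h))))))
  Redex: ((\b.(\c.b)) (\f.(\g.(\h.((f h) (g h))))))
Total redexes: 2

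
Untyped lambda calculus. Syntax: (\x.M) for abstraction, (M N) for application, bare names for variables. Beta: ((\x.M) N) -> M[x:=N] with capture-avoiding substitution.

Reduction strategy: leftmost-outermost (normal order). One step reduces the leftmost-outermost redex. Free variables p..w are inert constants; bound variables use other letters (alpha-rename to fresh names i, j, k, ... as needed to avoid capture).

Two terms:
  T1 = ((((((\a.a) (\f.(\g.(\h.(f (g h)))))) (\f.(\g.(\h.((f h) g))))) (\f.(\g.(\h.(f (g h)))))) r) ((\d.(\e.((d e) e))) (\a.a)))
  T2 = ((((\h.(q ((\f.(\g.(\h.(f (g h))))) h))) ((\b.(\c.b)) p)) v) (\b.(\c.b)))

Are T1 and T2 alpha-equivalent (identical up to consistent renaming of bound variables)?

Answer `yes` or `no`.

Answer: no

Derivation:
Term 1: ((((((\a.a) (\f.(\g.(\h.(f (g h)))))) (\f.(\g.(\h.((f h) g))))) (\f.(\g.(\h.(f (g h)))))) r) ((\d.(\e.((d e) e))) (\a.a)))
Term 2: ((((\h.(q ((\f.(\g.(\h.(f (g h))))) h))) ((\b.(\c.b)) p)) v) (\b.(\c.b)))
Alpha-equivalence: compare structure up to binder renaming.
Result: False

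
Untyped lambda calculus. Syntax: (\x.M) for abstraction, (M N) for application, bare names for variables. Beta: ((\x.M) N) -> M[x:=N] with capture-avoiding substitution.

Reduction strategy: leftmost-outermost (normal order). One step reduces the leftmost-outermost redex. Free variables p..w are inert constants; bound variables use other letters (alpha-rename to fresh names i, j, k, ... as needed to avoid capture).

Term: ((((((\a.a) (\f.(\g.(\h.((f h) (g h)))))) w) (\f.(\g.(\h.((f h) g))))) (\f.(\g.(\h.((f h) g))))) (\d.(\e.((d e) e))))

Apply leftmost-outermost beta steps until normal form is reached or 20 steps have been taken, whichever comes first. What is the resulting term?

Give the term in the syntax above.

Answer: (((w (\f.(\g.(\h.((f h) g))))) (\g.(\h.(\i.((h i) g))))) (\d.(\e.((d e) e))))

Derivation:
Step 0: ((((((\a.a) (\f.(\g.(\h.((f h) (g h)))))) w) (\f.(\g.(\h.((f h) g))))) (\f.(\g.(\h.((f h) g))))) (\d.(\e.((d e) e))))
Step 1: (((((\f.(\g.(\h.((f h) (g h))))) w) (\f.(\g.(\h.((f h) g))))) (\f.(\g.(\h.((f h) g))))) (\d.(\e.((d e) e))))
Step 2: ((((\g.(\h.((w h) (g h)))) (\f.(\g.(\h.((f h) g))))) (\f.(\g.(\h.((f h) g))))) (\d.(\e.((d e) e))))
Step 3: (((\h.((w h) ((\f.(\g.(\h.((f h) g)))) h))) (\f.(\g.(\h.((f h) g))))) (\d.(\e.((d e) e))))
Step 4: (((w (\f.(\g.(\h.((f h) g))))) ((\f.(\g.(\h.((f h) g)))) (\f.(\g.(\h.((f h) g)))))) (\d.(\e.((d e) e))))
Step 5: (((w (\f.(\g.(\h.((f h) g))))) (\g.(\h.(((\f.(\g.(\h.((f h) g)))) h) g)))) (\d.(\e.((d e) e))))
Step 6: (((w (\f.(\g.(\h.((f h) g))))) (\g.(\h.((\g.(\i.((h i) g))) g)))) (\d.(\e.((d e) e))))
Step 7: (((w (\f.(\g.(\h.((f h) g))))) (\g.(\h.(\i.((h i) g))))) (\d.(\e.((d e) e))))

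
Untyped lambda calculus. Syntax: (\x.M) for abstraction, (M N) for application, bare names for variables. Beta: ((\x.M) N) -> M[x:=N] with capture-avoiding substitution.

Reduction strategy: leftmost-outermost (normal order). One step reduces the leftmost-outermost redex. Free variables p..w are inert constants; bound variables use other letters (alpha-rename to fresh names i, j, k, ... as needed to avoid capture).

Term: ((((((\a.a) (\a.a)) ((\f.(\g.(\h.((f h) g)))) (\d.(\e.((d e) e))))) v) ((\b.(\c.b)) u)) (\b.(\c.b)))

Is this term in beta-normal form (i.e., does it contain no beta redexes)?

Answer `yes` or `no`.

Term: ((((((\a.a) (\a.a)) ((\f.(\g.(\h.((f h) g)))) (\d.(\e.((d e) e))))) v) ((\b.(\c.b)) u)) (\b.(\c.b)))
Found 3 beta redex(es).

Answer: no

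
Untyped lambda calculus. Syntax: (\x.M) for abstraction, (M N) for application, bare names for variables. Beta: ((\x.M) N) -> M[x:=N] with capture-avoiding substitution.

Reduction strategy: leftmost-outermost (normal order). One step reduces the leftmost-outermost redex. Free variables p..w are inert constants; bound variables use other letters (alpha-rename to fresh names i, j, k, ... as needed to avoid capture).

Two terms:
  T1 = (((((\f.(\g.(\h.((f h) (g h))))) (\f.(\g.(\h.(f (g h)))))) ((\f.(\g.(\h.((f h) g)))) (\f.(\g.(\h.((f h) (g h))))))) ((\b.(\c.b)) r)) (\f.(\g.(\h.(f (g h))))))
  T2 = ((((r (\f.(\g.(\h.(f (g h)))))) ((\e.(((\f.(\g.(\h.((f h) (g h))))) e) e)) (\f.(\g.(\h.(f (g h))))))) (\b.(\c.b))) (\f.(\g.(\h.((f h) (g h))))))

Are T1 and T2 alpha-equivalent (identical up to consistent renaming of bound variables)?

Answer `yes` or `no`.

Term 1: (((((\f.(\g.(\h.((f h) (g h))))) (\f.(\g.(\h.(f (g h)))))) ((\f.(\g.(\h.((f h) g)))) (\f.(\g.(\h.((f h) (g h))))))) ((\b.(\c.b)) r)) (\f.(\g.(\h.(f (g h))))))
Term 2: ((((r (\f.(\g.(\h.(f (g h)))))) ((\e.(((\f.(\g.(\h.((f h) (g h))))) e) e)) (\f.(\g.(\h.(f (g h))))))) (\b.(\c.b))) (\f.(\g.(\h.((f h) (g h))))))
Alpha-equivalence: compare structure up to binder renaming.
Result: False

Answer: no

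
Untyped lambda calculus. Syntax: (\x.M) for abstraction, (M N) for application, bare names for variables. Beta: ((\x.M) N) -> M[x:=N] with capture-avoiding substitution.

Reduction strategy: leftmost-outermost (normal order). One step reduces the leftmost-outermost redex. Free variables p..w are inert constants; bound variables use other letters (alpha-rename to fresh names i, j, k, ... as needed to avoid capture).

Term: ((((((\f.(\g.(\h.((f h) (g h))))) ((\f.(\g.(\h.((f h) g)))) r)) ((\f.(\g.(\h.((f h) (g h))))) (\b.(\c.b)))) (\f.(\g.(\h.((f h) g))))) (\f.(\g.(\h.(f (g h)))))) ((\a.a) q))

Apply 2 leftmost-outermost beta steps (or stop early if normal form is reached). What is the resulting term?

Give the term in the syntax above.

Answer: ((((\h.((((\f.(\g.(\h.((f h) g)))) r) h) (((\f.(\g.(\h.((f h) (g h))))) (\b.(\c.b))) h))) (\f.(\g.(\h.((f h) g))))) (\f.(\g.(\h.(f (g h)))))) ((\a.a) q))

Derivation:
Step 0: ((((((\f.(\g.(\h.((f h) (g h))))) ((\f.(\g.(\h.((f h) g)))) r)) ((\f.(\g.(\h.((f h) (g h))))) (\b.(\c.b)))) (\f.(\g.(\h.((f h) g))))) (\f.(\g.(\h.(f (g h)))))) ((\a.a) q))
Step 1: (((((\g.(\h.((((\f.(\g.(\h.((f h) g)))) r) h) (g h)))) ((\f.(\g.(\h.((f h) (g h))))) (\b.(\c.b)))) (\f.(\g.(\h.((f h) g))))) (\f.(\g.(\h.(f (g h)))))) ((\a.a) q))
Step 2: ((((\h.((((\f.(\g.(\h.((f h) g)))) r) h) (((\f.(\g.(\h.((f h) (g h))))) (\b.(\c.b))) h))) (\f.(\g.(\h.((f h) g))))) (\f.(\g.(\h.(f (g h)))))) ((\a.a) q))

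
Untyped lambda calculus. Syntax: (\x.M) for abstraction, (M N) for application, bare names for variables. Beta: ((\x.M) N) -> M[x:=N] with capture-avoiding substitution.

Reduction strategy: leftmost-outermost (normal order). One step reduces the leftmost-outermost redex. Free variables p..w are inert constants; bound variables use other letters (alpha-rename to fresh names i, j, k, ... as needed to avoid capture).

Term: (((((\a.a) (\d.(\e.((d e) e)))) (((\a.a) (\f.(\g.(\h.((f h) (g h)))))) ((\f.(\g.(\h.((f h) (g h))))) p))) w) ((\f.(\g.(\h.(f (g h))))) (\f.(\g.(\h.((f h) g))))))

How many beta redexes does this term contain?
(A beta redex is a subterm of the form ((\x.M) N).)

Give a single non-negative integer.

Answer: 4

Derivation:
Term: (((((\a.a) (\d.(\e.((d e) e)))) (((\a.a) (\f.(\g.(\h.((f h) (g h)))))) ((\f.(\g.(\h.((f h) (g h))))) p))) w) ((\f.(\g.(\h.(f (g h))))) (\f.(\g.(\h.((f h) g))))))
  Redex: ((\a.a) (\d.(\e.((d e) e))))
  Redex: ((\a.a) (\f.(\g.(\h.((f h) (g h))))))
  Redex: ((\f.(\g.(\h.((f h) (g h))))) p)
  Redex: ((\f.(\g.(\h.(f (g h))))) (\f.(\g.(\h.((f h) g)))))
Total redexes: 4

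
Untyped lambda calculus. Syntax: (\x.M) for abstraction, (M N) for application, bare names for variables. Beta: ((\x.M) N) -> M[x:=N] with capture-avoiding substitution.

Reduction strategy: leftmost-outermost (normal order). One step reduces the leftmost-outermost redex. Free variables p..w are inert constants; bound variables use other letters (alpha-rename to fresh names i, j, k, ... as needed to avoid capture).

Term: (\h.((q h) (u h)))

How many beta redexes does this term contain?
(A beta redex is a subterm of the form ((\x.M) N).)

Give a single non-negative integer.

Term: (\h.((q h) (u h)))
  (no redexes)
Total redexes: 0

Answer: 0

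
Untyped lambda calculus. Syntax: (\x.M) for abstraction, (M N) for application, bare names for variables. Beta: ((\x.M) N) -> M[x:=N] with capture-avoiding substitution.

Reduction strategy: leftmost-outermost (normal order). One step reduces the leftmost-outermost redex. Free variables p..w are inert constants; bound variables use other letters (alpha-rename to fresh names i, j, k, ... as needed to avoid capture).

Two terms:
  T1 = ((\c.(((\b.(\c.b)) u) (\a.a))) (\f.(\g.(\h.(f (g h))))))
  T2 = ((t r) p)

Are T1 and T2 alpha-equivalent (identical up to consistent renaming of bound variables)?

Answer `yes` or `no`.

Answer: no

Derivation:
Term 1: ((\c.(((\b.(\c.b)) u) (\a.a))) (\f.(\g.(\h.(f (g h))))))
Term 2: ((t r) p)
Alpha-equivalence: compare structure up to binder renaming.
Result: False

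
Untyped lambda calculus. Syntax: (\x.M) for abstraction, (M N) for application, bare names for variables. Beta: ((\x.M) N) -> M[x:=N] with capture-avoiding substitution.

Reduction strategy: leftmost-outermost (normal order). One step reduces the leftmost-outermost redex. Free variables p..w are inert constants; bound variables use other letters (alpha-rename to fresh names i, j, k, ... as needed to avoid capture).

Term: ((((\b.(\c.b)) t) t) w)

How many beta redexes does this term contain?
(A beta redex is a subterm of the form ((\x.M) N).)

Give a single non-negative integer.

Answer: 1

Derivation:
Term: ((((\b.(\c.b)) t) t) w)
  Redex: ((\b.(\c.b)) t)
Total redexes: 1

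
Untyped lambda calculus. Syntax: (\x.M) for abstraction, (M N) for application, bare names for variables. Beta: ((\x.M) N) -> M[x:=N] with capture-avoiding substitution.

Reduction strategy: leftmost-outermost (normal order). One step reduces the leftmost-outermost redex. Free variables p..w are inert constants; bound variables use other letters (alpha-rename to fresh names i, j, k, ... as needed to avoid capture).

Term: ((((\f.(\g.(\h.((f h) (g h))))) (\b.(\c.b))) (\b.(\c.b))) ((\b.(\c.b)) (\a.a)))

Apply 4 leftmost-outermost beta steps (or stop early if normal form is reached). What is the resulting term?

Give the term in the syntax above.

Step 0: ((((\f.(\g.(\h.((f h) (g h))))) (\b.(\c.b))) (\b.(\c.b))) ((\b.(\c.b)) (\a.a)))
Step 1: (((\g.(\h.(((\b.(\c.b)) h) (g h)))) (\b.(\c.b))) ((\b.(\c.b)) (\a.a)))
Step 2: ((\h.(((\b.(\c.b)) h) ((\b.(\c.b)) h))) ((\b.(\c.b)) (\a.a)))
Step 3: (((\b.(\c.b)) ((\b.(\c.b)) (\a.a))) ((\b.(\c.b)) ((\b.(\c.b)) (\a.a))))
Step 4: ((\c.((\b.(\c.b)) (\a.a))) ((\b.(\c.b)) ((\b.(\c.b)) (\a.a))))

Answer: ((\c.((\b.(\c.b)) (\a.a))) ((\b.(\c.b)) ((\b.(\c.b)) (\a.a))))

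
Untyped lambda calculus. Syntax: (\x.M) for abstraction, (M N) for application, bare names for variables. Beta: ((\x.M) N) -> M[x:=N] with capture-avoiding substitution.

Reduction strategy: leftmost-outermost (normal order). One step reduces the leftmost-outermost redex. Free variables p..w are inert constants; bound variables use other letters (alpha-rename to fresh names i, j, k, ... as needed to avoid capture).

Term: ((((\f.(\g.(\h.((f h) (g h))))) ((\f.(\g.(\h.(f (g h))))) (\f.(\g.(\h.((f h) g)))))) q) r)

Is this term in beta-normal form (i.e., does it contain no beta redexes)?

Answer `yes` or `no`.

Answer: no

Derivation:
Term: ((((\f.(\g.(\h.((f h) (g h))))) ((\f.(\g.(\h.(f (g h))))) (\f.(\g.(\h.((f h) g)))))) q) r)
Found 2 beta redex(es).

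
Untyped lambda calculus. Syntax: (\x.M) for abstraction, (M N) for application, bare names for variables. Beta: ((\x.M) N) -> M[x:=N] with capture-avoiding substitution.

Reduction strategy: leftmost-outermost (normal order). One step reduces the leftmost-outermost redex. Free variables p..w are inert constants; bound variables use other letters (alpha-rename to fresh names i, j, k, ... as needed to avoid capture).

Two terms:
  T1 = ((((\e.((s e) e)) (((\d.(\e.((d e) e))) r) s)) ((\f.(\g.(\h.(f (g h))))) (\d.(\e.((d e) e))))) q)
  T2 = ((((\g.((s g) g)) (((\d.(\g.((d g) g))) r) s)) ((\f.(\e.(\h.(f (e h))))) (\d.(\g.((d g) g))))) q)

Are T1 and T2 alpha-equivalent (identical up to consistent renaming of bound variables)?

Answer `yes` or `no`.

Answer: yes

Derivation:
Term 1: ((((\e.((s e) e)) (((\d.(\e.((d e) e))) r) s)) ((\f.(\g.(\h.(f (g h))))) (\d.(\e.((d e) e))))) q)
Term 2: ((((\g.((s g) g)) (((\d.(\g.((d g) g))) r) s)) ((\f.(\e.(\h.(f (e h))))) (\d.(\g.((d g) g))))) q)
Alpha-equivalence: compare structure up to binder renaming.
Result: True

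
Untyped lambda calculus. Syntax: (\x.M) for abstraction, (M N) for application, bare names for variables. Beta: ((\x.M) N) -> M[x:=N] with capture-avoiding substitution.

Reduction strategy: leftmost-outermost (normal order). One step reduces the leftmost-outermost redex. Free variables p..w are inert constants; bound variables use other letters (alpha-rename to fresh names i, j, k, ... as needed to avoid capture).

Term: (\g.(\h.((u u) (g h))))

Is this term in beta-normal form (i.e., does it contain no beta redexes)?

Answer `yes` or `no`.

Answer: yes

Derivation:
Term: (\g.(\h.((u u) (g h))))
No beta redexes found.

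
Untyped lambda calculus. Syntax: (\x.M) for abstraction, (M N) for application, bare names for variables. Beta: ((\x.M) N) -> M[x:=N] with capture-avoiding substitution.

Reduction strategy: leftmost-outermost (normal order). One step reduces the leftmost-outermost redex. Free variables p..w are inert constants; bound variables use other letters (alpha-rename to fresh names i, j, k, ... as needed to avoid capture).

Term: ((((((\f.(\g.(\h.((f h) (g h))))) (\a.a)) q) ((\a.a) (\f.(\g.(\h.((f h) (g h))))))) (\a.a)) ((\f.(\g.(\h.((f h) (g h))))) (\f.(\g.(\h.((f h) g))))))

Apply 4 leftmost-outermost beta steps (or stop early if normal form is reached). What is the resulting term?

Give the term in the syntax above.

Answer: (((((\a.a) (\f.(\g.(\h.((f h) (g h)))))) (q ((\a.a) (\f.(\g.(\h.((f h) (g h)))))))) (\a.a)) ((\f.(\g.(\h.((f h) (g h))))) (\f.(\g.(\h.((f h) g))))))

Derivation:
Step 0: ((((((\f.(\g.(\h.((f h) (g h))))) (\a.a)) q) ((\a.a) (\f.(\g.(\h.((f h) (g h))))))) (\a.a)) ((\f.(\g.(\h.((f h) (g h))))) (\f.(\g.(\h.((f h) g))))))
Step 1: (((((\g.(\h.(((\a.a) h) (g h)))) q) ((\a.a) (\f.(\g.(\h.((f h) (g h))))))) (\a.a)) ((\f.(\g.(\h.((f h) (g h))))) (\f.(\g.(\h.((f h) g))))))
Step 2: ((((\h.(((\a.a) h) (q h))) ((\a.a) (\f.(\g.(\h.((f h) (g h))))))) (\a.a)) ((\f.(\g.(\h.((f h) (g h))))) (\f.(\g.(\h.((f h) g))))))
Step 3: (((((\a.a) ((\a.a) (\f.(\g.(\h.((f h) (g h))))))) (q ((\a.a) (\f.(\g.(\h.((f h) (g h)))))))) (\a.a)) ((\f.(\g.(\h.((f h) (g h))))) (\f.(\g.(\h.((f h) g))))))
Step 4: (((((\a.a) (\f.(\g.(\h.((f h) (g h)))))) (q ((\a.a) (\f.(\g.(\h.((f h) (g h)))))))) (\a.a)) ((\f.(\g.(\h.((f h) (g h))))) (\f.(\g.(\h.((f h) g))))))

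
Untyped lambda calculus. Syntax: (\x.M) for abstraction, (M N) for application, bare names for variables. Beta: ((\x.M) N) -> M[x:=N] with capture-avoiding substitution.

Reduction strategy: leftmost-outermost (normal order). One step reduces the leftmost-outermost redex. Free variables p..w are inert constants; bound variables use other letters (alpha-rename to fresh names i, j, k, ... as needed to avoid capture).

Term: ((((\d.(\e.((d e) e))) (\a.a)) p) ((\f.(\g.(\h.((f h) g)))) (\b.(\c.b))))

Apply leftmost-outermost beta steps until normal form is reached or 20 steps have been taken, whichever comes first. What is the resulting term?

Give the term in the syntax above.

Step 0: ((((\d.(\e.((d e) e))) (\a.a)) p) ((\f.(\g.(\h.((f h) g)))) (\b.(\c.b))))
Step 1: (((\e.(((\a.a) e) e)) p) ((\f.(\g.(\h.((f h) g)))) (\b.(\c.b))))
Step 2: ((((\a.a) p) p) ((\f.(\g.(\h.((f h) g)))) (\b.(\c.b))))
Step 3: ((p p) ((\f.(\g.(\h.((f h) g)))) (\b.(\c.b))))
Step 4: ((p p) (\g.(\h.(((\b.(\c.b)) h) g))))
Step 5: ((p p) (\g.(\h.((\c.h) g))))
Step 6: ((p p) (\g.(\h.h)))

Answer: ((p p) (\g.(\h.h)))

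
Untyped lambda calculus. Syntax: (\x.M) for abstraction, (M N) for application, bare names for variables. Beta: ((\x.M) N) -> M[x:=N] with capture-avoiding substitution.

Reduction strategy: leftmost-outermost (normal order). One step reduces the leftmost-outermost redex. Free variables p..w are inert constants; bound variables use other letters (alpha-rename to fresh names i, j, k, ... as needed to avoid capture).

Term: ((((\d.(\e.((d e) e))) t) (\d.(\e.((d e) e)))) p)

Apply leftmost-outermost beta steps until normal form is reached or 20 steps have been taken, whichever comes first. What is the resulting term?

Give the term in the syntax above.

Step 0: ((((\d.(\e.((d e) e))) t) (\d.(\e.((d e) e)))) p)
Step 1: (((\e.((t e) e)) (\d.(\e.((d e) e)))) p)
Step 2: (((t (\d.(\e.((d e) e)))) (\d.(\e.((d e) e)))) p)

Answer: (((t (\d.(\e.((d e) e)))) (\d.(\e.((d e) e)))) p)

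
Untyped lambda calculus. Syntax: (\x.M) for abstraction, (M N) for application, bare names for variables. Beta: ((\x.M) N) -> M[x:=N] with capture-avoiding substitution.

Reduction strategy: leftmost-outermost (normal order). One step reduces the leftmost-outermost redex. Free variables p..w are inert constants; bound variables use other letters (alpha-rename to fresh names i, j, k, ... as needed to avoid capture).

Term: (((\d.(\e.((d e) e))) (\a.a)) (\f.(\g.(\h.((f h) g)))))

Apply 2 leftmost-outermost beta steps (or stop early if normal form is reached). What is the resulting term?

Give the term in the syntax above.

Answer: (((\a.a) (\f.(\g.(\h.((f h) g))))) (\f.(\g.(\h.((f h) g)))))

Derivation:
Step 0: (((\d.(\e.((d e) e))) (\a.a)) (\f.(\g.(\h.((f h) g)))))
Step 1: ((\e.(((\a.a) e) e)) (\f.(\g.(\h.((f h) g)))))
Step 2: (((\a.a) (\f.(\g.(\h.((f h) g))))) (\f.(\g.(\h.((f h) g)))))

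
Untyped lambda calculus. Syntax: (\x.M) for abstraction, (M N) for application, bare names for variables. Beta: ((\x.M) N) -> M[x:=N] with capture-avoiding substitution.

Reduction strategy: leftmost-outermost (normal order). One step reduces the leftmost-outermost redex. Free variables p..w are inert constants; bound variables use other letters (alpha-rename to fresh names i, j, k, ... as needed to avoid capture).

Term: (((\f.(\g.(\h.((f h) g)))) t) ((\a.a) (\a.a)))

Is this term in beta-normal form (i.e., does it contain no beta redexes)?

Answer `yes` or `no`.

Answer: no

Derivation:
Term: (((\f.(\g.(\h.((f h) g)))) t) ((\a.a) (\a.a)))
Found 2 beta redex(es).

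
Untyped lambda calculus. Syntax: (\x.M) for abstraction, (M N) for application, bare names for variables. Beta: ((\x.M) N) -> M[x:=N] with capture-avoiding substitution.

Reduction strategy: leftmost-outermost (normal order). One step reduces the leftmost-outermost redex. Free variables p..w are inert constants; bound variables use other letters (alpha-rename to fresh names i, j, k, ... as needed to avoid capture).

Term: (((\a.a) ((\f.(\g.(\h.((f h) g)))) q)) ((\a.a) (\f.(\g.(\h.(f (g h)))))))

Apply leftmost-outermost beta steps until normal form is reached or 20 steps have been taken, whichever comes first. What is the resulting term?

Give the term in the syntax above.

Step 0: (((\a.a) ((\f.(\g.(\h.((f h) g)))) q)) ((\a.a) (\f.(\g.(\h.(f (g h)))))))
Step 1: (((\f.(\g.(\h.((f h) g)))) q) ((\a.a) (\f.(\g.(\h.(f (g h)))))))
Step 2: ((\g.(\h.((q h) g))) ((\a.a) (\f.(\g.(\h.(f (g h)))))))
Step 3: (\h.((q h) ((\a.a) (\f.(\g.(\h.(f (g h))))))))
Step 4: (\h.((q h) (\f.(\g.(\h.(f (g h)))))))

Answer: (\h.((q h) (\f.(\g.(\h.(f (g h)))))))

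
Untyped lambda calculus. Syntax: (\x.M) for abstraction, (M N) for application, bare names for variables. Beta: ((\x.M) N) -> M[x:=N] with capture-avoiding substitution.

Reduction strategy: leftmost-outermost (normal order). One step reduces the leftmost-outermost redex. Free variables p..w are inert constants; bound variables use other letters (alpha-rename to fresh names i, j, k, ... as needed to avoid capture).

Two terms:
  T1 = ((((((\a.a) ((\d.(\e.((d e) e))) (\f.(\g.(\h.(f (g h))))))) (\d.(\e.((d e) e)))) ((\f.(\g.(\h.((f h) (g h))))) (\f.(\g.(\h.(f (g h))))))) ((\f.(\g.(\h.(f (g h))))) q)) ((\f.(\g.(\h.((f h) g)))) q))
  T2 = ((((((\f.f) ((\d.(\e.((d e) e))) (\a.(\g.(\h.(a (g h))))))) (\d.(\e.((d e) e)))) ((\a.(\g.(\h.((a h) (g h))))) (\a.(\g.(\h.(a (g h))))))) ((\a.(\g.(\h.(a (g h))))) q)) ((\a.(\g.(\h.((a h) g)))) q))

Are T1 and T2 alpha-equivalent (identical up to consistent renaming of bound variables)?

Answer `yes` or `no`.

Term 1: ((((((\a.a) ((\d.(\e.((d e) e))) (\f.(\g.(\h.(f (g h))))))) (\d.(\e.((d e) e)))) ((\f.(\g.(\h.((f h) (g h))))) (\f.(\g.(\h.(f (g h))))))) ((\f.(\g.(\h.(f (g h))))) q)) ((\f.(\g.(\h.((f h) g)))) q))
Term 2: ((((((\f.f) ((\d.(\e.((d e) e))) (\a.(\g.(\h.(a (g h))))))) (\d.(\e.((d e) e)))) ((\a.(\g.(\h.((a h) (g h))))) (\a.(\g.(\h.(a (g h))))))) ((\a.(\g.(\h.(a (g h))))) q)) ((\a.(\g.(\h.((a h) g)))) q))
Alpha-equivalence: compare structure up to binder renaming.
Result: True

Answer: yes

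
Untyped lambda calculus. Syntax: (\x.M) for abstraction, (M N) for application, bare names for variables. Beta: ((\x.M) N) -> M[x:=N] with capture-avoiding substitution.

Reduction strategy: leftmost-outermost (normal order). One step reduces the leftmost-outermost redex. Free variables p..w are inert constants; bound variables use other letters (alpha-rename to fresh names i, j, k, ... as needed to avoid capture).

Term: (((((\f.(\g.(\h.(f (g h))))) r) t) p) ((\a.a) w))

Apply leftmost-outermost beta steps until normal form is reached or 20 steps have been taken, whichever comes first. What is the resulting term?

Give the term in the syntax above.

Step 0: (((((\f.(\g.(\h.(f (g h))))) r) t) p) ((\a.a) w))
Step 1: ((((\g.(\h.(r (g h)))) t) p) ((\a.a) w))
Step 2: (((\h.(r (t h))) p) ((\a.a) w))
Step 3: ((r (t p)) ((\a.a) w))
Step 4: ((r (t p)) w)

Answer: ((r (t p)) w)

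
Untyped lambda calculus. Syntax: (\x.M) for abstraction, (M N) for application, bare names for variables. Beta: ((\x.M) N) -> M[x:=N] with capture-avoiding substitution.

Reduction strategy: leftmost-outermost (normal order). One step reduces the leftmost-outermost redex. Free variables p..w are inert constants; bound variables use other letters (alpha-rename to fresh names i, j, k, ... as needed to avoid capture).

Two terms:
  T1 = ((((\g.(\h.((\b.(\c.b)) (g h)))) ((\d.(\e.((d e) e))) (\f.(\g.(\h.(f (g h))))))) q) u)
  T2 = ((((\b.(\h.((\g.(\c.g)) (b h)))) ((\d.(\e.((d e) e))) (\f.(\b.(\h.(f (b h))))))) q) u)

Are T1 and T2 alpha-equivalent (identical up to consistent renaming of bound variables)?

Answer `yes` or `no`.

Answer: yes

Derivation:
Term 1: ((((\g.(\h.((\b.(\c.b)) (g h)))) ((\d.(\e.((d e) e))) (\f.(\g.(\h.(f (g h))))))) q) u)
Term 2: ((((\b.(\h.((\g.(\c.g)) (b h)))) ((\d.(\e.((d e) e))) (\f.(\b.(\h.(f (b h))))))) q) u)
Alpha-equivalence: compare structure up to binder renaming.
Result: True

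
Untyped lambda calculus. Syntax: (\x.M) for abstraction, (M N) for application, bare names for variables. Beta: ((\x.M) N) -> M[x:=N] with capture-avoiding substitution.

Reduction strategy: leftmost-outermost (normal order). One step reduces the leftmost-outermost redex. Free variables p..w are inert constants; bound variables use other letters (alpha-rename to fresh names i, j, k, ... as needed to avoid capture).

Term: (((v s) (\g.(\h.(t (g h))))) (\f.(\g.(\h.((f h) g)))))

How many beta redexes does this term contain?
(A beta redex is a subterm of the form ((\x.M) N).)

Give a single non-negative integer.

Answer: 0

Derivation:
Term: (((v s) (\g.(\h.(t (g h))))) (\f.(\g.(\h.((f h) g)))))
  (no redexes)
Total redexes: 0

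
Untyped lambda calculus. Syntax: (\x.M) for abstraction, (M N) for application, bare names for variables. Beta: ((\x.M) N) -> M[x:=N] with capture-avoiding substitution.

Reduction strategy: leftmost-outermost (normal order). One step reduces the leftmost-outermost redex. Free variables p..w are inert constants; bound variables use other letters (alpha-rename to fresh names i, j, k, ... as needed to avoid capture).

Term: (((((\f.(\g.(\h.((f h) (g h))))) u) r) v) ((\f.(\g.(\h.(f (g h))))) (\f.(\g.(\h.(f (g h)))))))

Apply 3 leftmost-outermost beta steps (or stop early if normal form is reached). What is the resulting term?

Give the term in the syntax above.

Answer: (((u v) (r v)) ((\f.(\g.(\h.(f (g h))))) (\f.(\g.(\h.(f (g h)))))))

Derivation:
Step 0: (((((\f.(\g.(\h.((f h) (g h))))) u) r) v) ((\f.(\g.(\h.(f (g h))))) (\f.(\g.(\h.(f (g h)))))))
Step 1: ((((\g.(\h.((u h) (g h)))) r) v) ((\f.(\g.(\h.(f (g h))))) (\f.(\g.(\h.(f (g h)))))))
Step 2: (((\h.((u h) (r h))) v) ((\f.(\g.(\h.(f (g h))))) (\f.(\g.(\h.(f (g h)))))))
Step 3: (((u v) (r v)) ((\f.(\g.(\h.(f (g h))))) (\f.(\g.(\h.(f (g h)))))))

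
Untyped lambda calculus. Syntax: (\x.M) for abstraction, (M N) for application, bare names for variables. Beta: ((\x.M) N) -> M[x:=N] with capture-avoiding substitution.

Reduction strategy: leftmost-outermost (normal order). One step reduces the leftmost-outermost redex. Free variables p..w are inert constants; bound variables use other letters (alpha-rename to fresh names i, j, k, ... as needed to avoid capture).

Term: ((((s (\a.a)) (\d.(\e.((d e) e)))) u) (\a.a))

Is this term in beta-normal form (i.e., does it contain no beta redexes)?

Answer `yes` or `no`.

Answer: yes

Derivation:
Term: ((((s (\a.a)) (\d.(\e.((d e) e)))) u) (\a.a))
No beta redexes found.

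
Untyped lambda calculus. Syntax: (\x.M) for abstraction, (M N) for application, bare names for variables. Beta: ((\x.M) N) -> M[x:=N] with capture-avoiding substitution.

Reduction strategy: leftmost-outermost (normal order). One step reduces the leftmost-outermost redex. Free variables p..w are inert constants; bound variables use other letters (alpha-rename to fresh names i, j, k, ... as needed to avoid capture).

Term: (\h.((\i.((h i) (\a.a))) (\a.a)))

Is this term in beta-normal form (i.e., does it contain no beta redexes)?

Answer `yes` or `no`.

Term: (\h.((\i.((h i) (\a.a))) (\a.a)))
Found 1 beta redex(es).

Answer: no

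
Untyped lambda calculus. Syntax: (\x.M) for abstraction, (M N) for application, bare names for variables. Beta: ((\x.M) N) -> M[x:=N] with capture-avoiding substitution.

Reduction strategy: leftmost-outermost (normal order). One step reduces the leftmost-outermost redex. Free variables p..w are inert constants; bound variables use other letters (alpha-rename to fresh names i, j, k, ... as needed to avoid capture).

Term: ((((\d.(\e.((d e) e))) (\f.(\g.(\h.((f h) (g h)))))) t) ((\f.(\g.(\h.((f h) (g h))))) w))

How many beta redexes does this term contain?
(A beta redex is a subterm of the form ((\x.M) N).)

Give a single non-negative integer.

Answer: 2

Derivation:
Term: ((((\d.(\e.((d e) e))) (\f.(\g.(\h.((f h) (g h)))))) t) ((\f.(\g.(\h.((f h) (g h))))) w))
  Redex: ((\d.(\e.((d e) e))) (\f.(\g.(\h.((f h) (g h))))))
  Redex: ((\f.(\g.(\h.((f h) (g h))))) w)
Total redexes: 2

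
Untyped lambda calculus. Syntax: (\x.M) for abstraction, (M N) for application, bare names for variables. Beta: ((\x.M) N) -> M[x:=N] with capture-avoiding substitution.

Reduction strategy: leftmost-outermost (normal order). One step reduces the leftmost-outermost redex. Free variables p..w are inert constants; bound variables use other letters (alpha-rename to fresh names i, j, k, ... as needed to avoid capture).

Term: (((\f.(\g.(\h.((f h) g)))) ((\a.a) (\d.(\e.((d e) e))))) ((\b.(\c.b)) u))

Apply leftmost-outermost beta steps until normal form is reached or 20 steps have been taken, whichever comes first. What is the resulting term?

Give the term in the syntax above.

Answer: (\h.((h (\c.u)) (\c.u)))

Derivation:
Step 0: (((\f.(\g.(\h.((f h) g)))) ((\a.a) (\d.(\e.((d e) e))))) ((\b.(\c.b)) u))
Step 1: ((\g.(\h.((((\a.a) (\d.(\e.((d e) e)))) h) g))) ((\b.(\c.b)) u))
Step 2: (\h.((((\a.a) (\d.(\e.((d e) e)))) h) ((\b.(\c.b)) u)))
Step 3: (\h.(((\d.(\e.((d e) e))) h) ((\b.(\c.b)) u)))
Step 4: (\h.((\e.((h e) e)) ((\b.(\c.b)) u)))
Step 5: (\h.((h ((\b.(\c.b)) u)) ((\b.(\c.b)) u)))
Step 6: (\h.((h (\c.u)) ((\b.(\c.b)) u)))
Step 7: (\h.((h (\c.u)) (\c.u)))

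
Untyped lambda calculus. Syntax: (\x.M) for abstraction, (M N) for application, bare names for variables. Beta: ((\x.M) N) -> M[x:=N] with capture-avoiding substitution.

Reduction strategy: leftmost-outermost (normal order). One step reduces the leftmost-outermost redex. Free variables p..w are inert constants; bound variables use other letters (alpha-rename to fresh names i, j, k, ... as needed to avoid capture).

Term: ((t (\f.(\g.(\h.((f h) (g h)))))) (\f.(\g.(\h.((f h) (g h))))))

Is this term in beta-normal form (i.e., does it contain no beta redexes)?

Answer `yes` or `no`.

Answer: yes

Derivation:
Term: ((t (\f.(\g.(\h.((f h) (g h)))))) (\f.(\g.(\h.((f h) (g h))))))
No beta redexes found.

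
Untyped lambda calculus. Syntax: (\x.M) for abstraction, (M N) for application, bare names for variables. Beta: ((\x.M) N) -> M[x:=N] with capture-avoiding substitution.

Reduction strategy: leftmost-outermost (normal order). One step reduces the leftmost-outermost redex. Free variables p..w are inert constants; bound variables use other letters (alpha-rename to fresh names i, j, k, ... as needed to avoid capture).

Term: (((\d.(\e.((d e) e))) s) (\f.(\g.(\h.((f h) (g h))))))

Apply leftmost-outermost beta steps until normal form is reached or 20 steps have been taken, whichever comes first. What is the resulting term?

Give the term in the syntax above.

Step 0: (((\d.(\e.((d e) e))) s) (\f.(\g.(\h.((f h) (g h))))))
Step 1: ((\e.((s e) e)) (\f.(\g.(\h.((f h) (g h))))))
Step 2: ((s (\f.(\g.(\h.((f h) (g h)))))) (\f.(\g.(\h.((f h) (g h))))))

Answer: ((s (\f.(\g.(\h.((f h) (g h)))))) (\f.(\g.(\h.((f h) (g h))))))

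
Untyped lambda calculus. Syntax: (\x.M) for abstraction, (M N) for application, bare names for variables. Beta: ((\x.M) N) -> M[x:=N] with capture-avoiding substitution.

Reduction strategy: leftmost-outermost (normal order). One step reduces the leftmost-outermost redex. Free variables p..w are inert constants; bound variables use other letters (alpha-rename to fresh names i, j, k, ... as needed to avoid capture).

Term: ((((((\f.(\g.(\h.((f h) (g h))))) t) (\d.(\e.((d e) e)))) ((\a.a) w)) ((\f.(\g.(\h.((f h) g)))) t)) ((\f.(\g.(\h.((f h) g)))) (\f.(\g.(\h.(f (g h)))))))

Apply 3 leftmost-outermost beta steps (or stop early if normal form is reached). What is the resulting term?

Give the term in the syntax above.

Answer: ((((t ((\a.a) w)) ((\d.(\e.((d e) e))) ((\a.a) w))) ((\f.(\g.(\h.((f h) g)))) t)) ((\f.(\g.(\h.((f h) g)))) (\f.(\g.(\h.(f (g h)))))))

Derivation:
Step 0: ((((((\f.(\g.(\h.((f h) (g h))))) t) (\d.(\e.((d e) e)))) ((\a.a) w)) ((\f.(\g.(\h.((f h) g)))) t)) ((\f.(\g.(\h.((f h) g)))) (\f.(\g.(\h.(f (g h)))))))
Step 1: (((((\g.(\h.((t h) (g h)))) (\d.(\e.((d e) e)))) ((\a.a) w)) ((\f.(\g.(\h.((f h) g)))) t)) ((\f.(\g.(\h.((f h) g)))) (\f.(\g.(\h.(f (g h)))))))
Step 2: ((((\h.((t h) ((\d.(\e.((d e) e))) h))) ((\a.a) w)) ((\f.(\g.(\h.((f h) g)))) t)) ((\f.(\g.(\h.((f h) g)))) (\f.(\g.(\h.(f (g h)))))))
Step 3: ((((t ((\a.a) w)) ((\d.(\e.((d e) e))) ((\a.a) w))) ((\f.(\g.(\h.((f h) g)))) t)) ((\f.(\g.(\h.((f h) g)))) (\f.(\g.(\h.(f (g h)))))))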